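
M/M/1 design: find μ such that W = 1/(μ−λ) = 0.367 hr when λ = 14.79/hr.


W = 1/(μ−λ) ⇒ μ − λ = 1/W = 1/0.367 = 2.7248
μ = λ + 1/W = 14.79 + 2.7248 = 17.5148 per hr

Final: 17.5148 /hr


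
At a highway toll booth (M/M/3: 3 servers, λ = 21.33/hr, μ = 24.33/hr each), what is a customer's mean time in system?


a = 0.8767; ρ = 0.2922; P₀ = 0.413280
Lq = P₀·a^c·ρ/(c!(1−ρ)²) = 0.02708
Wq = Lq/λ = 0.02708/21.33 = 0.001269 hr
W = Wq + 1/μ = 0.001269 + 0.04110 = 0.04237 hr

Final: 0.04237 hr


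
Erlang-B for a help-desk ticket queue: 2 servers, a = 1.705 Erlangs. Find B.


B(c,a) = (a^c/c!) / Σ_{k=0}^{c} a^k/k!
a^2/2! = 1.453513
Σ terms (k=0..2): 1.00000 + 1.70500 + 1.45351 = 4.158513
B = 1.453513/4.158513 = 0.349527

Final: 0.349527


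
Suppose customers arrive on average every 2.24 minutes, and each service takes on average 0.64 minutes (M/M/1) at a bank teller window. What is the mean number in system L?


λ = 60/2.24 = 26.7857 /hr
μ = 60/0.64 = 93.7500 /hr
ρ = λ/μ = 26.7857/93.7500 = 0.2857
L = ρ/(1−ρ) = 0.2857/0.7143 = 0.4000

Final: 0.4000


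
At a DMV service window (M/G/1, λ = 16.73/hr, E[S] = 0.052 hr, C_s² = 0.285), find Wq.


ρ = λ·E[S] = 16.73·0.052 = 0.8700
E[S²] = E[S]²(1+C_s²) = 0.052²·(1+0.285) = 0.003475
Wq = λ·E[S²]/(2(1−ρ)) = 16.73·0.003475/(2·0.1300) = 0.22351 hr

Final: 0.22351 hr


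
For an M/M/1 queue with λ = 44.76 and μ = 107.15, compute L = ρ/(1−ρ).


ρ = λ/μ = 44.76/107.15 = 0.4177
L = ρ/(1−ρ) = 0.4177/(1 − 0.4177) = 0.4177/0.5823 = 0.7174

Final: 0.7174


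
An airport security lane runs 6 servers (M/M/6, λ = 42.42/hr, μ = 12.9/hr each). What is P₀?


a = λ/μ = 42.42/12.9 = 3.2884; ρ = a/c = 0.5481
Σ_{k=0}^{5} a^k/k! (terms k=0..5) = 1.00000 + 3.28837 + 5.40670 + 5.92641 + 4.87206 + 3.20423 = 23.69776
Tail: a^6/(6!(1−ρ)) = 1264.40360/(720·0.4519) = 3.88575
P₀ = 1/(23.69776 + 3.88575) = 1/27.58351 = 0.036254

Final: 0.036254


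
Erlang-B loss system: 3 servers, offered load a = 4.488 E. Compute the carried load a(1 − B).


B(3,4.488) = 0.491955 (Erlang-B)
Carried load = a(1 − B) = 4.488·(1 − 0.491955) = 4.488·0.508045 = 2.2801 E

Final: 2.2801 Erlangs


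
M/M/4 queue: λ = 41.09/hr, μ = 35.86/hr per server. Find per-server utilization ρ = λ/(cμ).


ρ = λ/(cμ) = 41.09/(4·35.86) = 41.09/143.44 = 0.2865

Final: 0.2865


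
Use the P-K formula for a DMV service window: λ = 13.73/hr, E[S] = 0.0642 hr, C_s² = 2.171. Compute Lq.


ρ = λ·E[S] = 13.73·0.0642 = 0.8815
Lq = ρ²(1+C_s²)/(2(1−ρ)) = 0.7770·(1+2.171)/(2·0.1185)
= 0.7770·3.1710/0.2371 = 10.39284

Final: 10.39284


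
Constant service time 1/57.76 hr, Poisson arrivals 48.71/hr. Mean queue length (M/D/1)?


ρ = 48.71/57.76 = 0.8433
M/D/1: Lq = ρ²/(2(1−ρ)) = 0.7112/(2·0.1567) = 2.26950

Final: 2.26950


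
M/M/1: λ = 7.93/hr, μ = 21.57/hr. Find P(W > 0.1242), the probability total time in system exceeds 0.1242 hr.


W ~ Exponential(μ−λ) for M/M/1.
μ − λ = 21.57 − 7.93 = 13.6400
P(W > t) = e^{−(μ−λ)t} = e^{−1.6941} = 0.183767

Final: 0.183767


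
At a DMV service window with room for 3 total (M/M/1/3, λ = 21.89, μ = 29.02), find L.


ρ = 21.89/29.02 = 0.7543
L = ρ[1 − (K+1)ρ^K + Kρ^(K+1)] / [(1−ρ)(1−ρ^(K+1))]
Numerator: 0.7543·(1 − 4·0.429186 + 3·0.323738) = 0.191950
Denominator: (0.2457)·(0.676262) = 0.166153
L = 0.191950/0.166153 = 1.1553

Final: 1.1553


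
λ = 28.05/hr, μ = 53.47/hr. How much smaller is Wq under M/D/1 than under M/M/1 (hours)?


ρ = 28.05/53.47 = 0.5246
Wq(M/M/1) = ρ/(μ−λ) = 0.5246/25.42 = 0.02064 hr
Wq(M/D/1) = ρ/(2(μ−λ)) = 0.01032 hr
Savings = 0.02064 − 0.01032 = 0.01032 hr

Final: 0.01032 hr


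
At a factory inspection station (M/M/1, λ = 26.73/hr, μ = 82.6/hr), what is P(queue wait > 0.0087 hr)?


ρ = 26.73/82.6 = 0.3236
P(Wq > t) = ρ·e^{−(μ−λ)t} = 0.3236·e^{−0.4861}
= 0.3236·0.615039 = 0.199032

Final: 0.199032


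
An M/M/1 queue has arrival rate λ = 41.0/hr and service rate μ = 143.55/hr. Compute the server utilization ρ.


ρ = λ/μ = 41.0/143.55 = 0.2856

Final: 0.2856


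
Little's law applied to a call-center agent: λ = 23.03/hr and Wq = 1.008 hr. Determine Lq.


Lq = λWq = 23.03·1.008 = 23.2142

Final: 23.2142


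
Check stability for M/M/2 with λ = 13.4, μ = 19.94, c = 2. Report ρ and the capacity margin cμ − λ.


Total capacity cμ = 2·19.94 = 39.88/hr
ρ = λ/(cμ) = 13.4/39.88 = 0.3360
Stable ⇔ ρ < 1: YES
Spare capacity = cμ − λ = 39.88 − 13.4 = 26.48/hr

Final: ρ = 0.3360; stable; margin = 26.48/hr


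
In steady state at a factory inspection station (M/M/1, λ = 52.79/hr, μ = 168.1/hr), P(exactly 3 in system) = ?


ρ = 52.79/168.1 = 0.3140
P_n = (1−ρ)·ρ^n = (1 − 0.3140)·0.3140^3 = 0.6860·0.030971 = 0.021245

Final: 0.021245


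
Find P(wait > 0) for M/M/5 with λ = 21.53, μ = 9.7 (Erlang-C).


a = λ/μ = 2.2196; ρ = a/5 = 0.4439
P₀ = 0.107250 (from M/M/c formula)
C(c,a) = [a^c/(c!(1−ρ))]·P₀ = [53.87180/(120·0.5561)]·0.107250
= 0.80731·0.107250 = 0.086584

Final: 0.086584


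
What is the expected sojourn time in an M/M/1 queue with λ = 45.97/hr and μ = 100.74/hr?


W = 1/(μ−λ) = 1/(100.74 − 45.97) = 1/54.77 = 0.01826 hr

Final: 0.01826 hr


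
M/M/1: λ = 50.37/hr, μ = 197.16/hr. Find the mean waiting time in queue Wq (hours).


ρ = 50.37/197.16 = 0.2555
Wq = ρ/(μ−λ) = 0.2555/(197.16 − 50.37) = 0.2555/146.79 = 0.001740 hr

Final: 0.001740 hr


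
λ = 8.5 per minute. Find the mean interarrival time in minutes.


Mean interarrival time = 1/λ = 1/8.5 minute = 0.11765 minute
In minutes: 0.11765 × 1 = 0.1176 min

Final: 0.1176 min


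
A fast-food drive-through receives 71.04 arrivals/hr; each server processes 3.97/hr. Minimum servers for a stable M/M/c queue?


Stability requires cμ > λ ⇔ c > λ/μ.
λ/μ = 71.04/3.97 = 17.8942
Minimum integer c = ⌊17.8942⌋ + 1 = 18
Check: 18·3.97 = 71.46 > 71.04, while 17·3.97 = 67.49 ≤ 71.04

Final: 18 servers


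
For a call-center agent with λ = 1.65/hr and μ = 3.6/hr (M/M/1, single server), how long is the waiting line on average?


ρ = 1.65/3.6 = 0.4583
Lq = ρ²/(1−ρ) = 0.2101/0.5417 = 0.3878

Final: 0.3878


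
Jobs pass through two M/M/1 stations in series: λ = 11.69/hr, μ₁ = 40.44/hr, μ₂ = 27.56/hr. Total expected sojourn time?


Each node sees arrival rate λ = 11.69/hr (tandem ⇒ throughput preserved).
W₁ = 1/(μ₁−λ) = 1/(40.44−11.69) = 0.03478 hr
W₂ = 1/(μ₂−λ) = 1/(27.56−11.69) = 0.06301 hr
W_total = W₁ + W₂ = 0.03478 + 0.06301 = 0.09779 hr

Final: 0.09779 hr


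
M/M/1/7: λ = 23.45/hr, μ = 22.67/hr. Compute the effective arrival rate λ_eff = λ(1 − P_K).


ρ = 1.0344; P_K = (1−ρ)ρ^7/(1−ρ^8) = 0.140290
λ_eff = λ(1 − P_K) = 23.45·(1 − 0.140290) = 23.45·0.859710 = 20.1602 /hr

Final: 20.1602 /hr


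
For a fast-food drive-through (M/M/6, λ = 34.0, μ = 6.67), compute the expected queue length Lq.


a = λ/μ = 5.0975; ρ = a/6 = 0.8496
P₀ = 0.003847
Lq = P₀·a^c·ρ / (c!·(1−ρ)²) = 0.003847·17543.59120·0.8496/(720·0.02263)
= 3.51920

Final: 3.51920


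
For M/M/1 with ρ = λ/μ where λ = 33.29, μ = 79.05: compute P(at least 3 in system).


ρ = 33.29/79.05 = 0.4211
P(N ≥ n) = ρ^n = 0.4211^3 = 0.074685

Final: 0.074685


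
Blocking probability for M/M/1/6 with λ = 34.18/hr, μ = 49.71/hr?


ρ = λ/μ = 34.18/49.71 = 0.6876
P_K = (1−ρ)ρ^K/(1−ρ^(K+1)) = (0.3124·0.105674)/(1 − 0.072660)
= 0.033014/0.927340 = 0.035601

Final: 0.035601


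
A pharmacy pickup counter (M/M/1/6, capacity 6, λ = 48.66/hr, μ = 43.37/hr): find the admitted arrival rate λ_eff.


ρ = 1.1220; P_K = (1−ρ)ρ^6/(1−ρ^7) = 0.196521
λ_eff = λ(1 − P_K) = 48.66·(1 − 0.196521) = 48.66·0.803479 = 39.0973 /hr

Final: 39.0973 /hr


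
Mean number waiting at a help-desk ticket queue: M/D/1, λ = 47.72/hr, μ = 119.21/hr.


ρ = 47.72/119.21 = 0.4003
M/D/1: Lq = ρ²/(2(1−ρ)) = 0.1602/(2·0.5997) = 0.13360

Final: 0.13360


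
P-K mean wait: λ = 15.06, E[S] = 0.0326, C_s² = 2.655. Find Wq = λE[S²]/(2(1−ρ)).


ρ = λ·E[S] = 15.06·0.0326 = 0.4910
E[S²] = E[S]²(1+C_s²) = 0.0326²·(1+2.655) = 0.003884
Wq = λ·E[S²]/(2(1−ρ)) = 15.06·0.003884/(2·0.5090) = 0.05746 hr

Final: 0.05746 hr


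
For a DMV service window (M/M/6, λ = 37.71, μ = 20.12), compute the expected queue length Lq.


a = λ/μ = 1.8743; ρ = a/6 = 0.3124
P₀ = 0.153317
Lq = P₀·a^c·ρ / (c!·(1−ρ)²) = 0.153317·43.34823·0.3124/(720·0.47283)
= 0.006098

Final: 0.006098


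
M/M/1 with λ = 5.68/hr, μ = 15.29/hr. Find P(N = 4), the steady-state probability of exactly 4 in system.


ρ = 5.68/15.29 = 0.3715
P_n = (1−ρ)·ρ^n = (1 − 0.3715)·0.3715^4 = 0.6285·0.019044 = 0.011970

Final: 0.011970


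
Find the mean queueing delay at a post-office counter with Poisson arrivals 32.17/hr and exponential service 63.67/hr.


ρ = 32.17/63.67 = 0.5053
Wq = ρ/(μ−λ) = 0.5053/(63.67 − 32.17) = 0.5053/31.50 = 0.01604 hr

Final: 0.01604 hr


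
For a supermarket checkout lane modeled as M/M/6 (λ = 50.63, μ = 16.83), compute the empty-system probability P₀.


a = λ/μ = 50.63/16.83 = 3.0083; ρ = a/c = 0.5014
Σ_{k=0}^{5} a^k/k! (terms k=0..5) = 1.00000 + 3.00832 + 4.52499 + 4.53754 + 3.41259 + 2.05323 = 18.53667
Tail: a^6/(6!(1−ρ)) = 741.21273/(720·0.4986) = 2.06465
P₀ = 1/(18.53667 + 2.06465) = 1/20.60131 = 0.048541

Final: 0.048541


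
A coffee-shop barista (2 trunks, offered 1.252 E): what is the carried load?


B(2,1.252) = 0.258174 (Erlang-B)
Carried load = a(1 − B) = 1.252·(1 − 0.258174) = 1.252·0.741826 = 0.9288 E

Final: 0.9288 Erlangs


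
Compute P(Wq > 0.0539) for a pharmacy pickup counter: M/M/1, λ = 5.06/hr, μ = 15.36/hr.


ρ = 5.06/15.36 = 0.3294
P(Wq > t) = ρ·e^{−(μ−λ)t} = 0.3294·e^{−0.5552}
= 0.3294·0.573975 = 0.189083

Final: 0.189083


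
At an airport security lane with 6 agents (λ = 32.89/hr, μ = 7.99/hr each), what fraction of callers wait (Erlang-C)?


a = λ/μ = 4.1164; ρ = a/6 = 0.6861
P₀ = 0.014588 (from M/M/c formula)
C(c,a) = [a^c/(c!(1−ρ))]·P₀ = [4865.22091/(720·0.3139)]·0.014588
= 21.52443·0.014588 = 0.313991

Final: 0.313991


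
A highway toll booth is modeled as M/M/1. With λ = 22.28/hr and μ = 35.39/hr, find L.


ρ = λ/μ = 22.28/35.39 = 0.6296
L = ρ/(1−ρ) = 0.6296/(1 − 0.6296) = 0.6296/0.3704 = 1.6995

Final: 1.6995


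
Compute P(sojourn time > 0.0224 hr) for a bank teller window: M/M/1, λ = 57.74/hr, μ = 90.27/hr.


W ~ Exponential(μ−λ) for M/M/1.
μ − λ = 90.27 − 57.74 = 32.5300
P(W > t) = e^{−(μ−λ)t} = e^{−0.7287} = 0.482549

Final: 0.482549


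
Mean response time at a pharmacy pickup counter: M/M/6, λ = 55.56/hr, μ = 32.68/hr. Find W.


a = 1.7001; ρ = 0.2834; P₀ = 0.182561
Lq = P₀·a^c·ρ/(c!(1−ρ)²) = 0.003378
Wq = Lq/λ = 0.003378/55.56 = 0.00006080 hr
W = Wq + 1/μ = 0.00006080 + 0.03060 = 0.03066 hr

Final: 0.03066 hr


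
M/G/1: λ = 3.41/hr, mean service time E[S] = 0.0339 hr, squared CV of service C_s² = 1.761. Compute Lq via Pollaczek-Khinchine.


ρ = λ·E[S] = 3.41·0.0339 = 0.1156
Lq = ρ²(1+C_s²)/(2(1−ρ)) = 0.01336·(1+1.761)/(2·0.8844)
= 0.01336·2.7610/1.7688 = 0.02086

Final: 0.02086


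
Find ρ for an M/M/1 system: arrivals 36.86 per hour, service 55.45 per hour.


ρ = λ/μ = 36.86/55.45 = 0.6647

Final: 0.6647


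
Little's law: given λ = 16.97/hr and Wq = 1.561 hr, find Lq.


Lq = λWq = 16.97·1.561 = 26.4902

Final: 26.4902


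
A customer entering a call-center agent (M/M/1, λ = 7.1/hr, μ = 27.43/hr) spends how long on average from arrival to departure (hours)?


W = 1/(μ−λ) = 1/(27.43 − 7.1) = 1/20.33 = 0.04919 hr

Final: 0.04919 hr


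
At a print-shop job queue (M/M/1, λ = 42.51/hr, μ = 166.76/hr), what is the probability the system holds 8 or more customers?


ρ = 42.51/166.76 = 0.2549
P(N ≥ n) = ρ^n = 0.2549^8 = 0.00001783

Final: 0.00001783


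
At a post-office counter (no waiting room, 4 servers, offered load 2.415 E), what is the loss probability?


B(c,a) = (a^c/c!) / Σ_{k=0}^{c} a^k/k!
a^4/4! = 1.417285
Σ terms (k=0..4): 1.00000 + 2.41500 + 2.91611 + 2.34747 + 1.41729 = 10.095868
B = 1.417285/10.095868 = 0.140383

Final: 0.140383


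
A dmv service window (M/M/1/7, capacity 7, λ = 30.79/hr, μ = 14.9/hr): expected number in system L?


ρ = 30.79/14.9 = 2.0664
L = ρ[1 − (K+1)ρ^K + Kρ^(K+1)] / [(1−ρ)(1−ρ^(K+1))]
Numerator: 2.0664·(1 − 8·160.902927 + 7·332.496719) = 2151.691203
Denominator: (-1.0664)·(-331.496719) = 353.522340
L = 2151.691203/353.522340 = 6.0864

Final: 6.0864


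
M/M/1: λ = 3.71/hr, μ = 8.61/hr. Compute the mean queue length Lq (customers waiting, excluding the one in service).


ρ = 3.71/8.61 = 0.4309
Lq = ρ²/(1−ρ) = 0.1857/0.5691 = 0.3262

Final: 0.3262


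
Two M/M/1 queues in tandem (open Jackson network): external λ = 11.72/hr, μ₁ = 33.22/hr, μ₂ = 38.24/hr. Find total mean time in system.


Each node sees arrival rate λ = 11.72/hr (tandem ⇒ throughput preserved).
W₁ = 1/(μ₁−λ) = 1/(33.22−11.72) = 0.04651 hr
W₂ = 1/(μ₂−λ) = 1/(38.24−11.72) = 0.03771 hr
W_total = W₁ + W₂ = 0.04651 + 0.03771 = 0.08422 hr

Final: 0.08422 hr


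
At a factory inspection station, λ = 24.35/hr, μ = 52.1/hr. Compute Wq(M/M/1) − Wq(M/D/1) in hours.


ρ = 24.35/52.1 = 0.4674
Wq(M/M/1) = ρ/(μ−λ) = 0.4674/27.75 = 0.01684 hr
Wq(M/D/1) = ρ/(2(μ−λ)) = 0.008421 hr
Savings = 0.01684 − 0.008421 = 0.008421 hr

Final: 0.008421 hr


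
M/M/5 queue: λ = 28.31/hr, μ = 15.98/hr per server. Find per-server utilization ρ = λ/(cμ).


ρ = λ/(cμ) = 28.31/(5·15.98) = 28.31/79.90 = 0.3543

Final: 0.3543


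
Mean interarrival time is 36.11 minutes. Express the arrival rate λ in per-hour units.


λ = 1/(interarrival time) in consistent units.
1 hour = 60 min, so λ = 60/36.11 = 1.6616 per hour

Final: 1.6616 /hr


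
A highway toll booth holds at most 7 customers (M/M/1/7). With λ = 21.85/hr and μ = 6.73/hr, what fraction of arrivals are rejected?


ρ = λ/μ = 21.85/6.73 = 3.2467
P_K = (1−ρ)ρ^K/(1−ρ^(K+1)) = (-2.2467·3802.372318)/(1 − 12344.997794)
= -8542.625476/-12343.997794 = 0.692047

Final: 0.692047


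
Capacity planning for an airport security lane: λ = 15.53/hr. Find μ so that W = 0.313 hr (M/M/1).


W = 1/(μ−λ) ⇒ μ − λ = 1/W = 1/0.313 = 3.1949
μ = λ + 1/W = 15.53 + 3.1949 = 18.7249 per hr

Final: 18.7249 /hr


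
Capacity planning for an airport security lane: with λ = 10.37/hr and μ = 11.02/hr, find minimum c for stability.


Stability requires cμ > λ ⇔ c > λ/μ.
λ/μ = 10.37/11.02 = 0.9410
Minimum integer c = ⌊0.9410⌋ + 1 = 1
Check: 1·11.02 = 11.02 > 10.37, while 0·11.02 = 0.00 ≤ 10.37

Final: 1 servers


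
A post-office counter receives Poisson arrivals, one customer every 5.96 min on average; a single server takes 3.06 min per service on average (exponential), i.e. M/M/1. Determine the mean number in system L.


λ = 60/5.96 = 10.0671 /hr
μ = 60/3.06 = 19.6078 /hr
ρ = λ/μ = 10.0671/19.6078 = 0.5134
L = ρ/(1−ρ) = 0.5134/0.4866 = 1.0552

Final: 1.0552


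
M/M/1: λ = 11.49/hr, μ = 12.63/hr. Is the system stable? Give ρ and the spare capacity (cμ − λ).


Total capacity cμ = 1·12.63 = 12.63/hr
ρ = λ/(cμ) = 11.49/12.63 = 0.9097
Stable ⇔ ρ < 1: YES
Spare capacity = cμ − λ = 12.63 − 11.49 = 1.14/hr

Final: ρ = 0.9097; stable; margin = 1.14/hr


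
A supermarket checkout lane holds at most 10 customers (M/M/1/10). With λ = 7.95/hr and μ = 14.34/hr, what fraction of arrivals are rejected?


ρ = λ/μ = 7.95/14.34 = 0.5544
P_K = (1−ρ)ρ^K/(1−ρ^(K+1)) = (0.4456·0.002743)/(1 − 0.001521)
= 0.001222/0.998479 = 0.001224

Final: 0.001224


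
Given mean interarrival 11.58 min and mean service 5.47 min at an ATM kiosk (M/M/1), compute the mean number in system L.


λ = 60/11.58 = 5.1813 /hr
μ = 60/5.47 = 10.9689 /hr
ρ = λ/μ = 5.1813/10.9689 = 0.4724
L = ρ/(1−ρ) = 0.4724/0.5276 = 0.8953

Final: 0.8953


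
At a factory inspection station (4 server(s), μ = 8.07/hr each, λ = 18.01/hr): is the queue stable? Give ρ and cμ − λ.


Total capacity cμ = 4·8.07 = 32.28/hr
ρ = λ/(cμ) = 18.01/32.28 = 0.5579
Stable ⇔ ρ < 1: YES
Spare capacity = cμ − λ = 32.28 − 18.01 = 14.27/hr

Final: ρ = 0.5579; stable; margin = 14.27/hr


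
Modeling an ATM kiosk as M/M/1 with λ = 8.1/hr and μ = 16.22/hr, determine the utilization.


ρ = λ/μ = 8.1/16.22 = 0.4994

Final: 0.4994


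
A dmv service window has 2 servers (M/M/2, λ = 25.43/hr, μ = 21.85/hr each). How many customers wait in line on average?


a = λ/μ = 1.1638; ρ = a/2 = 0.5819
P₀ = 0.264285
Lq = P₀·a^c·ρ / (c!·(1−ρ)²) = 0.264285·1.35453·0.5819/(2·0.17479)
= 0.59591

Final: 0.59591


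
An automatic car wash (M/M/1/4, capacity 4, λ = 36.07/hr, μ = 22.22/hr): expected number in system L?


ρ = 36.07/22.22 = 1.6233
L = ρ[1 − (K+1)ρ^K + Kρ^(K+1)] / [(1−ρ)(1−ρ^(K+1))]
Numerator: 1.6233·(1 − 5·6.943978 + 4·11.272245) = 18.455585
Denominator: (-0.6233)·(-10.272245) = 6.402817
L = 18.455585/6.402817 = 2.8824

Final: 2.8824


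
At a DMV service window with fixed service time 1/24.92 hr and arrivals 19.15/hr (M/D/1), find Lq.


ρ = 19.15/24.92 = 0.7685
M/D/1: Lq = ρ²/(2(1−ρ)) = 0.5905/(2·0.2315) = 1.27522

Final: 1.27522


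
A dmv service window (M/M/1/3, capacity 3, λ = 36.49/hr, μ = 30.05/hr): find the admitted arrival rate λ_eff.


ρ = 1.2143; P_K = (1−ρ)ρ^3/(1−ρ^4) = 0.326779
λ_eff = λ(1 − P_K) = 36.49·(1 − 0.326779) = 36.49·0.673221 = 24.5658 /hr

Final: 24.5658 /hr


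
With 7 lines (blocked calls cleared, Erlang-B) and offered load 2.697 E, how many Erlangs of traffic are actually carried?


B(7,2.697) = 0.013974 (Erlang-B)
Carried load = a(1 − B) = 2.697·(1 − 0.013974) = 2.697·0.986026 = 2.6593 E

Final: 2.6593 Erlangs


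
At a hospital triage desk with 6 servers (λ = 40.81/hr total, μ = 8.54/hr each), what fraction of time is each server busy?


ρ = λ/(cμ) = 40.81/(6·8.54) = 40.81/51.24 = 0.7964

Final: 0.7964


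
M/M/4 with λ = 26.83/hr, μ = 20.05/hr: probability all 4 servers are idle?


a = λ/μ = 26.83/20.05 = 1.3382; ρ = a/c = 0.3345
Σ_{k=0}^{3} a^k/k! (terms k=0..3) = 1.00000 + 1.33815 + 0.89533 + 0.39936 = 3.63285
Tail: a^4/(4!(1−ρ)) = 3.20646/(24·0.6655) = 0.20077
P₀ = 1/(3.63285 + 0.20077) = 1/3.83361 = 0.260851

Final: 0.260851


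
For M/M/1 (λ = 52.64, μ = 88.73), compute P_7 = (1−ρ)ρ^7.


ρ = 52.64/88.73 = 0.5933
P_n = (1−ρ)·ρ^n = (1 − 0.5933)·0.5933^7 = 0.4067·0.025865 = 0.010520

Final: 0.010520


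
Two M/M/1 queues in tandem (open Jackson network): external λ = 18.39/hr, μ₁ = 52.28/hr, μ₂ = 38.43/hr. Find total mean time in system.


Each node sees arrival rate λ = 18.39/hr (tandem ⇒ throughput preserved).
W₁ = 1/(μ₁−λ) = 1/(52.28−18.39) = 0.02951 hr
W₂ = 1/(μ₂−λ) = 1/(38.43−18.39) = 0.04990 hr
W_total = W₁ + W₂ = 0.02951 + 0.04990 = 0.07941 hr

Final: 0.07941 hr


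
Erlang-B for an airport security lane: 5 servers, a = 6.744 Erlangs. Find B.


B(c,a) = (a^c/c!) / Σ_{k=0}^{c} a^k/k!
a^5/5! = 116.253641
Σ terms (k=0..5): 1.00000 + 6.74400 + 22.74077 + 51.12125 + 86.19042 + 116.25364 = 284.050077
B = 116.253641/284.050077 = 0.409272

Final: 0.409272


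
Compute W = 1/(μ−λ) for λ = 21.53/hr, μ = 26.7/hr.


W = 1/(μ−λ) = 1/(26.7 − 21.53) = 1/5.17 = 0.1934 hr

Final: 0.1934 hr


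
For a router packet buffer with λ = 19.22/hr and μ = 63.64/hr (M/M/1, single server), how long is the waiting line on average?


ρ = 19.22/63.64 = 0.3020
Lq = ρ²/(1−ρ) = 0.09121/0.6980 = 0.1307

Final: 0.1307


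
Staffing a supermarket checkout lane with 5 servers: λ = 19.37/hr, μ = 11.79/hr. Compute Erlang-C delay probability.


a = λ/μ = 1.6429; ρ = a/5 = 0.3286
P₀ = 0.192912 (from M/M/c formula)
C(c,a) = [a^c/(c!(1−ρ))]·P₀ = [11.96958/(120·0.6714)]·0.192912
= 0.14856·0.192912 = 0.028659

Final: 0.028659


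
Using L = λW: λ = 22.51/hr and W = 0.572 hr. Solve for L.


L = λW = 22.51·0.572 = 12.8757

Final: 12.8757


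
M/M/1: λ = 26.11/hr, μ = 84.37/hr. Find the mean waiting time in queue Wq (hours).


ρ = 26.11/84.37 = 0.3095
Wq = ρ/(μ−λ) = 0.3095/(84.37 − 26.11) = 0.3095/58.26 = 0.005312 hr

Final: 0.005312 hr


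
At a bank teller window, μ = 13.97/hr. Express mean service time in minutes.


Mean service time = 1/μ = 1/13.97 hour = 0.07158 hour
In minutes: 0.07158 × 60 = 4.2949 min

Final: 4.2949 min


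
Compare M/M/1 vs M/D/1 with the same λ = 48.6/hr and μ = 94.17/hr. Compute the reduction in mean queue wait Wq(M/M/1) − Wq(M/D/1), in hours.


ρ = 48.6/94.17 = 0.5161
Wq(M/M/1) = ρ/(μ−λ) = 0.5161/45.57 = 0.01133 hr
Wq(M/D/1) = ρ/(2(μ−λ)) = 0.005663 hr
Savings = 0.01133 − 0.005663 = 0.005663 hr

Final: 0.005663 hr


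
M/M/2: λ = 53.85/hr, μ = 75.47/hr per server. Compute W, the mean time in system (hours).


a = 0.7135; ρ = 0.3568; P₀ = 0.474095
Lq = P₀·a^c·ρ/(c!(1−ρ)²) = 0.10406
Wq = Lq/λ = 0.10406/53.85 = 0.001932 hr
W = Wq + 1/μ = 0.001932 + 0.01325 = 0.01518 hr

Final: 0.01518 hr


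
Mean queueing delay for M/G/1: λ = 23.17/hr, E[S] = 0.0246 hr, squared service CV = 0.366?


ρ = λ·E[S] = 23.17·0.0246 = 0.5700
E[S²] = E[S]²(1+C_s²) = 0.0246²·(1+0.366) = 0.0008266
Wq = λ·E[S²]/(2(1−ρ)) = 23.17·0.0008266/(2·0.4300) = 0.02227 hr

Final: 0.02227 hr


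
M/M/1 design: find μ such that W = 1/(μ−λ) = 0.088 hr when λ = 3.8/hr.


W = 1/(μ−λ) ⇒ μ − λ = 1/W = 1/0.088 = 11.3636
μ = λ + 1/W = 3.8 + 11.3636 = 15.1636 per hr

Final: 15.1636 /hr


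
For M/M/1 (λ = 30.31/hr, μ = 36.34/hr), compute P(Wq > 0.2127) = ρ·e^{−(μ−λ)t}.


ρ = 30.31/36.34 = 0.8341
P(Wq > t) = ρ·e^{−(μ−λ)t} = 0.8341·e^{−1.2826}
= 0.8341·0.277321 = 0.231304

Final: 0.231304


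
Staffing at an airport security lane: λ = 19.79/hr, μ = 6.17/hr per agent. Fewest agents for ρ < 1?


Stability requires cμ > λ ⇔ c > λ/μ.
λ/μ = 19.79/6.17 = 3.2075
Minimum integer c = ⌊3.2075⌋ + 1 = 4
Check: 4·6.17 = 24.68 > 19.79, while 3·6.17 = 18.51 ≤ 19.79

Final: 4 servers


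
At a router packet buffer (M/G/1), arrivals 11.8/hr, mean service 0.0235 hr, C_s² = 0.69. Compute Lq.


ρ = λ·E[S] = 11.8·0.0235 = 0.2773
Lq = ρ²(1+C_s²)/(2(1−ρ)) = 0.07690·(1+0.69)/(2·0.7227)
= 0.07690·1.6900/1.4454 = 0.08991

Final: 0.08991


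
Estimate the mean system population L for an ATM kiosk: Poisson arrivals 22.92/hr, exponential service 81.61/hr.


ρ = λ/μ = 22.92/81.61 = 0.2808
L = ρ/(1−ρ) = 0.2808/(1 − 0.2808) = 0.2808/0.7192 = 0.3905

Final: 0.3905


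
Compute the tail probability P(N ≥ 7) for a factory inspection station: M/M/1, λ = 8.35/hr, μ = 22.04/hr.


ρ = 8.35/22.04 = 0.3789
P(N ≥ n) = ρ^n = 0.3789^7 = 0.001120

Final: 0.001120


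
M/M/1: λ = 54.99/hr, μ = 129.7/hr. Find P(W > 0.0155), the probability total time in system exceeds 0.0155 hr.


W ~ Exponential(μ−λ) for M/M/1.
μ − λ = 129.7 − 54.99 = 74.7100
P(W > t) = e^{−(μ−λ)t} = e^{−1.1580} = 0.314112

Final: 0.314112


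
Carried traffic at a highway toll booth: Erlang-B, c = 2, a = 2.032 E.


B(2,2.032) = 0.405083 (Erlang-B)
Carried load = a(1 − B) = 2.032·(1 − 0.405083) = 2.032·0.594917 = 1.2089 E

Final: 1.2089 Erlangs


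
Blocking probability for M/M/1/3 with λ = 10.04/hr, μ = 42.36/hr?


ρ = λ/μ = 10.04/42.36 = 0.2370
P_K = (1−ρ)ρ^K/(1−ρ^(K+1)) = (0.7630·0.013315)/(1 − 0.003156)
= 0.010159/0.996844 = 0.010191

Final: 0.010191


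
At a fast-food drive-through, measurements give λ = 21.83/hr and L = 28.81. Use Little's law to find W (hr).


W = L/λ = 28.81/21.83 = 1.3197 hr

Final: 1.3197 hr


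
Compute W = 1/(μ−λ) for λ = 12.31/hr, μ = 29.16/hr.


W = 1/(μ−λ) = 1/(29.16 − 12.31) = 1/16.85 = 0.05935 hr

Final: 0.05935 hr


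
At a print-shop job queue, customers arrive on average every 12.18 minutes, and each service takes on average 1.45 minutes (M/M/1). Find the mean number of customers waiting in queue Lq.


λ = 60/12.18 = 4.9261 /hr
μ = 60/1.45 = 41.3793 /hr
ρ = λ/μ = 4.9261/41.3793 = 0.1190
Lq = ρ²/(1−ρ) = 0.01417/0.8810 = 0.01609

Final: 0.01609


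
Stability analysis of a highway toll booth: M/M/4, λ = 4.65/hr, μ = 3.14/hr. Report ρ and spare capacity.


Total capacity cμ = 4·3.14 = 12.56/hr
ρ = λ/(cμ) = 4.65/12.56 = 0.3702
Stable ⇔ ρ < 1: YES
Spare capacity = cμ − λ = 12.56 − 4.65 = 7.91/hr

Final: ρ = 0.3702; stable; margin = 7.91/hr


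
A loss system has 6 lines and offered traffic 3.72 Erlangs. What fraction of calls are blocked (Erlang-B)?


B(c,a) = (a^c/c!) / Σ_{k=0}^{c} a^k/k!
a^6/6! = 3.680655
Σ terms (k=0..6): 1.00000 + 3.72000 + 6.91920 + 8.57981 + 7.97922 + 5.93654 + 3.68066 = 37.815425
B = 3.680655/37.815425 = 0.097332

Final: 0.097332


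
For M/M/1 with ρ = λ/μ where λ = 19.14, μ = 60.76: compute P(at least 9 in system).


ρ = 19.14/60.76 = 0.3150
P(N ≥ n) = ρ^n = 0.3150^9 = 0.00003054

Final: 0.00003054


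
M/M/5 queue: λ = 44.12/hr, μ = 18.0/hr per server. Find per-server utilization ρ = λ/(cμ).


ρ = λ/(cμ) = 44.12/(5·18.0) = 44.12/90.00 = 0.4902

Final: 0.4902


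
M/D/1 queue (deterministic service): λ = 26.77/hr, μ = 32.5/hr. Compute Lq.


ρ = 26.77/32.5 = 0.8237
M/D/1: Lq = ρ²/(2(1−ρ)) = 0.6785/(2·0.1763) = 1.92410

Final: 1.92410


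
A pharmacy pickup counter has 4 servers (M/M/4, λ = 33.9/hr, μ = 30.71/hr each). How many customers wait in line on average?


a = λ/μ = 1.1039; ρ = a/4 = 0.2760
P₀ = 0.330821
Lq = P₀·a^c·ρ / (c!·(1−ρ)²) = 0.330821·1.48484·0.2760/(24·0.52422)
= 0.01077

Final: 0.01077


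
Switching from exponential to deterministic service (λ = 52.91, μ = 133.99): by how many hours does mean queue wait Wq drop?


ρ = 52.91/133.99 = 0.3949
Wq(M/M/1) = ρ/(μ−λ) = 0.3949/81.08 = 0.004870 hr
Wq(M/D/1) = ρ/(2(μ−λ)) = 0.002435 hr
Savings = 0.004870 − 0.002435 = 0.002435 hr

Final: 0.002435 hr


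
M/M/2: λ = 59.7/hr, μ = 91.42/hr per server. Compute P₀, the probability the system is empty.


a = λ/μ = 59.7/91.42 = 0.6530; ρ = a/c = 0.3265
Σ_{k=0}^{1} a^k/k! (terms k=0..1) = 1.00000 + 0.65303 = 1.65303
Tail: a^2/(2!(1−ρ)) = 0.42645/(2·0.6735) = 0.31660
P₀ = 1/(1.65303 + 0.31660) = 1/1.96963 = 0.507710

Final: 0.507710


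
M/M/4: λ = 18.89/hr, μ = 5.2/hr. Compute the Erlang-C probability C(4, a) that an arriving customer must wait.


a = λ/μ = 3.6327; ρ = a/4 = 0.9082
P₀ = 0.010179 (from M/M/c formula)
C(c,a) = [a^c/(c!(1−ρ))]·P₀ = [174.14638/(24·0.09183)]·0.010179
= 79.01930·0.010179 = 0.804350

Final: 0.804350


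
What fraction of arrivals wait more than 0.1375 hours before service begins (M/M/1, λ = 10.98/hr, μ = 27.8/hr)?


ρ = 10.98/27.8 = 0.3950
P(Wq > t) = ρ·e^{−(μ−λ)t} = 0.3950·e^{−2.3128}
= 0.3950·0.098989 = 0.039097

Final: 0.039097


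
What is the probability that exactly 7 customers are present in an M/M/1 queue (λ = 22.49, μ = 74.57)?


ρ = 22.49/74.57 = 0.3016
P_n = (1−ρ)·ρ^n = (1 − 0.3016)·0.3016^7 = 0.6984·0.0002270 = 0.0001585

Final: 0.0001585


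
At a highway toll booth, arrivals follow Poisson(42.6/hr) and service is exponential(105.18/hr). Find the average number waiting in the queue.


ρ = 42.6/105.18 = 0.4050
Lq = ρ²/(1−ρ) = 0.1640/0.5950 = 0.2757

Final: 0.2757


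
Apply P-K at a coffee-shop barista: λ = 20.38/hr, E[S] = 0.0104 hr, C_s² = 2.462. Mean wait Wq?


ρ = λ·E[S] = 20.38·0.0104 = 0.2120
E[S²] = E[S]²(1+C_s²) = 0.0104²·(1+2.462) = 0.0003744
Wq = λ·E[S²]/(2(1−ρ)) = 20.38·0.0003744/(2·0.7880) = 0.004842 hr

Final: 0.004842 hr


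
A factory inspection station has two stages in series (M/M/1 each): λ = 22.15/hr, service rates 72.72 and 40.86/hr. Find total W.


Each node sees arrival rate λ = 22.15/hr (tandem ⇒ throughput preserved).
W₁ = 1/(μ₁−λ) = 1/(72.72−22.15) = 0.01977 hr
W₂ = 1/(μ₂−λ) = 1/(40.86−22.15) = 0.05345 hr
W_total = W₁ + W₂ = 0.01977 + 0.05345 = 0.07322 hr

Final: 0.07322 hr


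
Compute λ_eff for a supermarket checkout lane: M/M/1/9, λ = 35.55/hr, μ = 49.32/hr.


ρ = 0.7208; P_K = (1−ρ)ρ^9/(1−ρ^10) = 0.015241
λ_eff = λ(1 − P_K) = 35.55·(1 − 0.015241) = 35.55·0.984759 = 35.0082 /hr

Final: 35.0082 /hr


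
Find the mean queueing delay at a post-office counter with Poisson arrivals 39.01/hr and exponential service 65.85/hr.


ρ = 39.01/65.85 = 0.5924
Wq = ρ/(μ−λ) = 0.5924/(65.85 − 39.01) = 0.5924/26.84 = 0.02207 hr

Final: 0.02207 hr


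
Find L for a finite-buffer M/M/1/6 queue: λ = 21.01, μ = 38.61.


ρ = 21.01/38.61 = 0.5442
L = ρ[1 − (K+1)ρ^K + Kρ^(K+1)] / [(1−ρ)(1−ρ^(K+1))]
Numerator: 0.5442·(1 − 7·0.025963 + 6·0.014128) = 0.491390
Denominator: (0.4558)·(0.985872) = 0.449400
L = 0.491390/0.449400 = 1.0934

Final: 1.0934


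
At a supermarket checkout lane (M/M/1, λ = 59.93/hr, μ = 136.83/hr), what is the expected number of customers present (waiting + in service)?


ρ = λ/μ = 59.93/136.83 = 0.4380
L = ρ/(1−ρ) = 0.4380/(1 − 0.4380) = 0.4380/0.5620 = 0.7793

Final: 0.7793


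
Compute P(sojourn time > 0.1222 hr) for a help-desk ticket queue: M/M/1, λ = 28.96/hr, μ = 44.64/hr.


W ~ Exponential(μ−λ) for M/M/1.
μ − λ = 44.64 − 28.96 = 15.6800
P(W > t) = e^{−(μ−λ)t} = e^{−1.9161} = 0.147180

Final: 0.147180


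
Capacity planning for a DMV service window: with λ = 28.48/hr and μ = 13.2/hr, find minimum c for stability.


Stability requires cμ > λ ⇔ c > λ/μ.
λ/μ = 28.48/13.2 = 2.1576
Minimum integer c = ⌊2.1576⌋ + 1 = 3
Check: 3·13.2 = 39.60 > 28.48, while 2·13.2 = 26.40 ≤ 28.48

Final: 3 servers


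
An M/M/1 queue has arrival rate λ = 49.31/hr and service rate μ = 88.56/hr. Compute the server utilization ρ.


ρ = λ/μ = 49.31/88.56 = 0.5568

Final: 0.5568


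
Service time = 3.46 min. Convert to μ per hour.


μ = 1/(service time) in consistent units.
1 hour = 60 min, so μ = 60/3.46 = 17.3410 per hour

Final: 17.3410 /hr


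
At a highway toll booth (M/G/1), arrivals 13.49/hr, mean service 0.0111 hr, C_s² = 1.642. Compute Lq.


ρ = λ·E[S] = 13.49·0.0111 = 0.1497
Lq = ρ²(1+C_s²)/(2(1−ρ)) = 0.02242·(1+1.642)/(2·0.8503)
= 0.02242·2.6420/1.7005 = 0.03484

Final: 0.03484


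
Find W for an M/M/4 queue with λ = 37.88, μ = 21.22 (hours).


a = 1.7851; ρ = 0.4463; P₀ = 0.164188
Lq = P₀·a^c·ρ/(c!(1−ρ)²) = 0.10111
Wq = Lq/λ = 0.10111/37.88 = 0.002669 hr
W = Wq + 1/μ = 0.002669 + 0.04713 = 0.04979 hr

Final: 0.04979 hr


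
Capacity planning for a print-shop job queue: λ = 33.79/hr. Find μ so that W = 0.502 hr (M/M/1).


W = 1/(μ−λ) ⇒ μ − λ = 1/W = 1/0.502 = 1.9920
μ = λ + 1/W = 33.79 + 1.9920 = 35.7820 per hr

Final: 35.7820 /hr


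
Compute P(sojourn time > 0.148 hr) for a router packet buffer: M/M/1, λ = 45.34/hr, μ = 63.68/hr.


W ~ Exponential(μ−λ) for M/M/1.
μ − λ = 63.68 − 45.34 = 18.3400
P(W > t) = e^{−(μ−λ)t} = e^{−2.7143} = 0.066250

Final: 0.066250


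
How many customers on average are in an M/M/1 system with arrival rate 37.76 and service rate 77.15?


ρ = λ/μ = 37.76/77.15 = 0.4894
L = ρ/(1−ρ) = 0.4894/(1 − 0.4894) = 0.4894/0.5106 = 0.9586

Final: 0.9586


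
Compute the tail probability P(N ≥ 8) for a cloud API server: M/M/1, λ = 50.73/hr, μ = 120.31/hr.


ρ = 50.73/120.31 = 0.4217
P(N ≥ n) = ρ^n = 0.4217^8 = 0.0009993

Final: 0.0009993


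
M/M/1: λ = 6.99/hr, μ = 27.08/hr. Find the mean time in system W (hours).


W = 1/(μ−λ) = 1/(27.08 − 6.99) = 1/20.09 = 0.04978 hr

Final: 0.04978 hr


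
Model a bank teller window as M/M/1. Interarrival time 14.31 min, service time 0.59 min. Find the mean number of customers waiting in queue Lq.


λ = 60/14.31 = 4.1929 /hr
μ = 60/0.59 = 101.6949 /hr
ρ = λ/μ = 4.1929/101.6949 = 0.04123
Lq = ρ²/(1−ρ) = 0.001700/0.9588 = 0.001773

Final: 0.001773


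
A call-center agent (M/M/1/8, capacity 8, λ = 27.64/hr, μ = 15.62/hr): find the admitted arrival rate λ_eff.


ρ = 1.7695; P_K = (1−ρ)ρ^8/(1−ρ^9) = 0.437449
λ_eff = λ(1 − P_K) = 27.64·(1 − 0.437449) = 27.64·0.562551 = 15.5489 /hr

Final: 15.5489 /hr


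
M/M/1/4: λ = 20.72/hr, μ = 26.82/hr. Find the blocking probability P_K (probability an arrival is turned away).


ρ = λ/μ = 20.72/26.82 = 0.7726
P_K = (1−ρ)ρ^K/(1−ρ^(K+1)) = (0.2274·0.356225)/(1 − 0.275204)
= 0.081021/0.724796 = 0.111784

Final: 0.111784


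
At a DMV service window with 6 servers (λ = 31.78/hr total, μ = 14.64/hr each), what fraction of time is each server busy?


ρ = λ/(cμ) = 31.78/(6·14.64) = 31.78/87.84 = 0.3618

Final: 0.3618


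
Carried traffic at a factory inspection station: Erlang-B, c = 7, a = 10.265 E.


B(7,10.265) = 0.420668 (Erlang-B)
Carried load = a(1 − B) = 10.265·(1 − 0.420668) = 10.265·0.579332 = 5.9468 E

Final: 5.9468 Erlangs


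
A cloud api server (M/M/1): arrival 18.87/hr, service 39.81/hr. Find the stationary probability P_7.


ρ = 18.87/39.81 = 0.4740
P_n = (1−ρ)·ρ^n = (1 − 0.4740)·0.4740^7 = 0.5260·0.005376 = 0.002828

Final: 0.002828


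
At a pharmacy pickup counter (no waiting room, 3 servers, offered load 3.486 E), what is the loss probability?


B(c,a) = (a^c/c!) / Σ_{k=0}^{c} a^k/k!
a^3/3! = 7.060426
Σ terms (k=0..3): 1.00000 + 3.48600 + 6.07610 + 7.06043 = 17.622524
B = 7.060426/17.622524 = 0.400648

Final: 0.400648


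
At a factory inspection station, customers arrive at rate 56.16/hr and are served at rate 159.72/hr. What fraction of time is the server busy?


ρ = λ/μ = 56.16/159.72 = 0.3516

Final: 0.3516


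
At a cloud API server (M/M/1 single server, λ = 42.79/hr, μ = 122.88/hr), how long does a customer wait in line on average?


ρ = 42.79/122.88 = 0.3482
Wq = ρ/(μ−λ) = 0.3482/(122.88 − 42.79) = 0.3482/80.09 = 0.004348 hr

Final: 0.004348 hr


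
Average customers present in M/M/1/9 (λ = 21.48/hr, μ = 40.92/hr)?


ρ = 21.48/40.92 = 0.5249
L = ρ[1 − (K+1)ρ^K + Kρ^(K+1)] / [(1−ρ)(1−ρ^(K+1))]
Numerator: 0.5249·(1 − 10·0.003026 + 9·0.001588) = 0.516546
Denominator: (0.4751)·(0.998412) = 0.474319
L = 0.516546/0.474319 = 1.0890

Final: 1.0890


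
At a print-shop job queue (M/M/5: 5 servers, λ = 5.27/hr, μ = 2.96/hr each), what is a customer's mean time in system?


a = 1.7804; ρ = 0.3561; P₀ = 0.167895
Lq = P₀·a^c·ρ/(c!(1−ρ)²) = 0.02149
Wq = Lq/λ = 0.02149/5.27 = 0.004079 hr
W = Wq + 1/μ = 0.004079 + 0.33784 = 0.34192 hr

Final: 0.34192 hr


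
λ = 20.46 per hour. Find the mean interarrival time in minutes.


Mean interarrival time = 1/λ = 1/20.46 hour = 0.04888 hour
In minutes: 0.04888 × 60 = 2.9326 min

Final: 2.9326 min


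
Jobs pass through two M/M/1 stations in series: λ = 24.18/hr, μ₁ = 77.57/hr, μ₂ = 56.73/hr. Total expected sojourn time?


Each node sees arrival rate λ = 24.18/hr (tandem ⇒ throughput preserved).
W₁ = 1/(μ₁−λ) = 1/(77.57−24.18) = 0.01873 hr
W₂ = 1/(μ₂−λ) = 1/(56.73−24.18) = 0.03072 hr
W_total = W₁ + W₂ = 0.01873 + 0.03072 = 0.04945 hr

Final: 0.04945 hr


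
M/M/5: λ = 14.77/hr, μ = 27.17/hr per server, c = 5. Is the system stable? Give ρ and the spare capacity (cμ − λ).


Total capacity cμ = 5·27.17 = 135.85/hr
ρ = λ/(cμ) = 14.77/135.85 = 0.1087
Stable ⇔ ρ < 1: YES
Spare capacity = cμ − λ = 135.85 − 14.77 = 121.08/hr

Final: ρ = 0.1087; stable; margin = 121.08/hr


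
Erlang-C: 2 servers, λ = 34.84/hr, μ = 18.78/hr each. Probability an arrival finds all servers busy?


a = λ/μ = 1.8552; ρ = a/2 = 0.9276
P₀ = 0.037569 (from M/M/c formula)
C(c,a) = [a^c/(c!(1−ρ))]·P₀ = [3.44164/(2·0.07242)]·0.037569
= 23.76248·0.037569 = 0.892734

Final: 0.892734


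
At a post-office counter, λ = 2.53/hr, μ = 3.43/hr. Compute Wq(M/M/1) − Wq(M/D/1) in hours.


ρ = 2.53/3.43 = 0.7376
Wq(M/M/1) = ρ/(μ−λ) = 0.7376/0.9000 = 0.81957 hr
Wq(M/D/1) = ρ/(2(μ−λ)) = 0.40978 hr
Savings = 0.81957 − 0.40978 = 0.40978 hr

Final: 0.40978 hr


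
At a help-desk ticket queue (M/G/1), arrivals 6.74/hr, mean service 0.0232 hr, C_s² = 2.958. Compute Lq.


ρ = λ·E[S] = 6.74·0.0232 = 0.1564
Lq = ρ²(1+C_s²)/(2(1−ρ)) = 0.02445·(1+2.958)/(2·0.8436)
= 0.02445·3.9580/1.6873 = 0.05736

Final: 0.05736


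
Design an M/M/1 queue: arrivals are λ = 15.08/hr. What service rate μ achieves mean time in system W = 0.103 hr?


W = 1/(μ−λ) ⇒ μ − λ = 1/W = 1/0.103 = 9.7087
μ = λ + 1/W = 15.08 + 9.7087 = 24.7887 per hr

Final: 24.7887 /hr


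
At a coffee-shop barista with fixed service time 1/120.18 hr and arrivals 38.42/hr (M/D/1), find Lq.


ρ = 38.42/120.18 = 0.3197
M/D/1: Lq = ρ²/(2(1−ρ)) = 0.1022/(2·0.6803) = 0.07511

Final: 0.07511


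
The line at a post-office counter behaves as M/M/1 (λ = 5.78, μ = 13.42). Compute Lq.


ρ = 5.78/13.42 = 0.4307
Lq = ρ²/(1−ρ) = 0.1855/0.5693 = 0.3258

Final: 0.3258


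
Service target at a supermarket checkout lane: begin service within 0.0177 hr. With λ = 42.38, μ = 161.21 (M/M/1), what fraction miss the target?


ρ = 42.38/161.21 = 0.2629
P(Wq > t) = ρ·e^{−(μ−λ)t} = 0.2629·e^{−2.1033}
= 0.2629·0.122054 = 0.032086

Final: 0.032086


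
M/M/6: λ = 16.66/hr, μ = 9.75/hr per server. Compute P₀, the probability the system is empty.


a = λ/μ = 16.66/9.75 = 1.7087; ρ = a/c = 0.2848
Σ_{k=0}^{5} a^k/k! (terms k=0..5) = 1.00000 + 1.70872 + 1.45986 + 0.83150 + 0.35520 + 0.12139 = 5.47666
Tail: a^6/(6!(1−ρ)) = 24.88985/(720·0.7152) = 0.04833
P₀ = 1/(5.47666 + 0.04833) = 1/5.52499 = 0.180996

Final: 0.180996


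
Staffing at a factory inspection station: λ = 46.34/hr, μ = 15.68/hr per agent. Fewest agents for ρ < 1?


Stability requires cμ > λ ⇔ c > λ/μ.
λ/μ = 46.34/15.68 = 2.9554
Minimum integer c = ⌊2.9554⌋ + 1 = 3
Check: 3·15.68 = 47.04 > 46.34, while 2·15.68 = 31.36 ≤ 46.34

Final: 3 servers


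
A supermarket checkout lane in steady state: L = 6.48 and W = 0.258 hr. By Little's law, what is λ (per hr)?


λ = L/W = 6.48/0.258 = 25.1163 /hr

Final: 25.1163 /hr


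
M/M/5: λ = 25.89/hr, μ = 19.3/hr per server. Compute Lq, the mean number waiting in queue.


a = λ/μ = 1.3415; ρ = a/5 = 0.2683
P₀ = 0.261239
Lq = P₀·a^c·ρ / (c!·(1−ρ)²) = 0.261239·4.34384·0.2683/(120·0.53540)
= 0.004739

Final: 0.004739


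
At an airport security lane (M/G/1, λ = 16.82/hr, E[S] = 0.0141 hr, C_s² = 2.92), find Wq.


ρ = λ·E[S] = 16.82·0.0141 = 0.2372
E[S²] = E[S]²(1+C_s²) = 0.0141²·(1+2.92) = 0.0007793
Wq = λ·E[S²]/(2(1−ρ)) = 16.82·0.0007793/(2·0.7628) = 0.008592 hr

Final: 0.008592 hr


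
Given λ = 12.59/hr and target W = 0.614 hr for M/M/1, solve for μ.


W = 1/(μ−λ) ⇒ μ − λ = 1/W = 1/0.614 = 1.6287
μ = λ + 1/W = 12.59 + 1.6287 = 14.2187 per hr

Final: 14.2187 /hr
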